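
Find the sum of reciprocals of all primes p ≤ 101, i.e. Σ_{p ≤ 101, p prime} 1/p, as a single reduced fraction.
Σ 1/p = 422113843906354093775418512493046577809/232862364358497360900063316880507363070

π(101) = 26, so the primes ≤ 101 are [2, 3, 5, 7, 11, 13, 17, 19, 23, 29, 31, 37, 41, 43, 47, 53, 59, 61, 67, 71, 73, 79, 83, 89, 97, 101]. Summing 1/p over these primes: 422113843906354093775418512493046577809/232862364358497360900063316880507363070 ≈ 1.8127. Mertens estimate ln ln(101) + 0.2615 ≈ 1.7908.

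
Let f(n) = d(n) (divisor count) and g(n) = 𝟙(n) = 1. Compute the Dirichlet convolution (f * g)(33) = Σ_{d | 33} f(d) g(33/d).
(d * 𝟙)(33) = 9

Divisors of 33: [1, 3, 11, 33]. For each d | 33:
  d = 1: d(1) · 𝟙(33/1) = 1 · 1 = 1
  d = 3: d(3) · 𝟙(33/3) = 2 · 1 = 2
  d = 11: d(11) · 𝟙(33/11) = 2 · 1 = 2
  d = 33: d(33) · 𝟙(33/33) = 4 · 1 = 4
Summing: (d * 𝟙)(33) = 1 + 2 + 2 + 4 = 9.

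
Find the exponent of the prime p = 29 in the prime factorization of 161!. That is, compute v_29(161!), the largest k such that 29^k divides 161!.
v_29(161!) = 5

Legendre's formula: v_p(n!) = Σ_{k ≥ 1} ⌊n / p^k⌋. For p = 29, n = 161, the terms are:
  ⌊161/29^1⌋ = ⌊161/29⌋ = 5
(the next term ⌊161/29^2⌋ = 0, terminating the sum). Summing: v_29(161!) = 5 = 5.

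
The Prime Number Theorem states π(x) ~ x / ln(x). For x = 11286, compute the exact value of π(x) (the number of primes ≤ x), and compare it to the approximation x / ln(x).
π(11286) = 1364;  x/ln(x) ≈ 1209.48;  relative error ≈ 11.33%.

Directly count primes up to 11286: π(11286) = 1364. The PNT approximation gives 11286/ln(11286) ≈ 11286/9.33132 ≈ 1209.48. Relative error (π(x) − x/ln(x)) / π(x) ≈ 11.33%; the approximation is known to undercount slightly (Li(x) is a better estimate).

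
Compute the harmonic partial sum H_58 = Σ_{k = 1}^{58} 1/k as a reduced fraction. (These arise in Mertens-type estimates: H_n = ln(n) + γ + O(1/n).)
H_58 = 254381445831833111660789/54749786241679275146400

Direct summation: H_58 = 1 + 1/2 + ... + 1/58. The least common denominator is lcm(1, ..., 58) = 164249358725037825439200; over this denominator the numerator is 164249358725037825439200 + 82124679362518912719600 + 54749786241679275146400 + 41062339681259456359800 + 32849871745007565087840 + 27374893120839637573200 + 23464194103576832205600 + 20531169840629728179900 + 18249928747226425048800 + 16424935872503782543920 + 14931759884094347767200 + 13687446560419818786600 + 12634566055772140418400 + 11732097051788416102800 + 10949957248335855029280 + 10265584920314864089950 + 9661726983825754437600 + 9124964373613212524400 + 8644703090791464496800 + 8212467936251891271960 + 7821398034525610735200 + 7465879942047173883600 + 7141276466305992410400 + 6843723280209909393300 + 6569974349001513017568 + 6317283027886070209200 + 6083309582408808349600 + 5866048525894208051400 + 5663770990518545704800 + 5474978624167927514640 + 5298366410485091143200 + 5132792460157432044975 + 4977253294698115922400 + 4830863491912877218800 + 4692838820715366441120 + 4562482186806606262200 + 4439171857433454741600 + 4322351545395732248400 + 4211522018590713472800 + 4106233968125945635980 + 4006081920122873791200 + 3910699017262805367600 + 3819752528489251754400 + 3732939971023586941800 + 3649985749445285009760 + 3570638233152996205200 + 3494667206915698413600 + 3421861640104954696650 + 3352027729082404600800 + 3284987174500756508784 + 3220575661275251479200 + 3158641513943035104600 + 3099044504245996706400 + 3041654791204404174800 + 2986351976818869553440 + 2933024262947104025700 + 2881567696930488165600 + 2831885495259272852400 = 763144337495499334982367, so H_58 = 763144337495499334982367/164249358725037825439200; reducing by gcd(763144337495499334982367, 164249358725037825439200) = 3 gives 254381445831833111660789/54749786241679275146400 ≈ 4.64625. (The PNT-adjacent estimate ln(58) + γ ≈ 4.63766 matches within O(1/n).)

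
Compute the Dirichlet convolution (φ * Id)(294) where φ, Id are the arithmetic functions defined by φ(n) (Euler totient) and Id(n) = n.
(φ * Id)(294) = 1995

Divisors of 294: [1, 2, 3, 6, 7, 14, 21, 42, 49, 98, 147, 294]. For each d | 294:
  d = 1: φ(1) · Id(294/1) = 1 · 294 = 294
  d = 2: φ(2) · Id(294/2) = 1 · 147 = 147
  d = 3: φ(3) · Id(294/3) = 2 · 98 = 196
  d = 6: φ(6) · Id(294/6) = 2 · 49 = 98
  d = 7: φ(7) · Id(294/7) = 6 · 42 = 252
  d = 14: φ(14) · Id(294/14) = 6 · 21 = 126
  d = 21: φ(21) · Id(294/21) = 12 · 14 = 168
  d = 42: φ(42) · Id(294/42) = 12 · 7 = 84
  d = 49: φ(49) · Id(294/49) = 42 · 6 = 252
  d = 98: φ(98) · Id(294/98) = 42 · 3 = 126
  d = 147: φ(147) · Id(294/147) = 84 · 2 = 168
  d = 294: φ(294) · Id(294/294) = 84 · 1 = 84
Summing: (φ * Id)(294) = 294 + 147 + 196 + 98 + 252 + 126 + 168 + 84 + 252 + 126 + 168 + 84 = 1995.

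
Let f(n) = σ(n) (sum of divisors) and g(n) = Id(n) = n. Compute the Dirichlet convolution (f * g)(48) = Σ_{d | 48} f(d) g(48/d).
(σ * Id)(48) = 903

Divisors of 48: [1, 2, 3, 4, 6, 8, 12, 16, 24, 48]. For each d | 48:
  d = 1: σ(1) · Id(48/1) = 1 · 48 = 48
  d = 2: σ(2) · Id(48/2) = 3 · 24 = 72
  d = 3: σ(3) · Id(48/3) = 4 · 16 = 64
  d = 4: σ(4) · Id(48/4) = 7 · 12 = 84
  d = 6: σ(6) · Id(48/6) = 12 · 8 = 96
  d = 8: σ(8) · Id(48/8) = 15 · 6 = 90
  d = 12: σ(12) · Id(48/12) = 28 · 4 = 112
  d = 16: σ(16) · Id(48/16) = 31 · 3 = 93
  d = 24: σ(24) · Id(48/24) = 60 · 2 = 120
  d = 48: σ(48) · Id(48/48) = 124 · 1 = 124
Summing: (σ * Id)(48) = 48 + 72 + 64 + 84 + 96 + 90 + 112 + 93 + 120 + 124 = 903.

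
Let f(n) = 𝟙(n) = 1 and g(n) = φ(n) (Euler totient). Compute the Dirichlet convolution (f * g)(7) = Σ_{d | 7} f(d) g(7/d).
(𝟙 * φ)(7) = 7

Divisors of 7: [1, 7]. For each d | 7:
  d = 1: 𝟙(1) · φ(7/1) = 1 · 6 = 6
  d = 7: 𝟙(7) · φ(7/7) = 1 · 1 = 1
Summing: (𝟙 * φ)(7) = 6 + 1 = 7.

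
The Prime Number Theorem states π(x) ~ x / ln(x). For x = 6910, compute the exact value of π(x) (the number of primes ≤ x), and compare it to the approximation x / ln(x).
π(6910) = 888;  x/ln(x) ≈ 781.61;  relative error ≈ 11.98%.

Directly count primes up to 6910: π(6910) = 888. The PNT approximation gives 6910/ln(6910) ≈ 6910/8.84072 ≈ 781.61. Relative error (π(x) − x/ln(x)) / π(x) ≈ 11.98%; the approximation is known to undercount slightly (Li(x) is a better estimate).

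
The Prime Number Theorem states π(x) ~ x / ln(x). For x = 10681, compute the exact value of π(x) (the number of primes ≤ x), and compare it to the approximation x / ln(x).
π(10681) = 1302;  x/ln(x) ≈ 1151.44;  relative error ≈ 11.56%.

Directly count primes up to 10681: π(10681) = 1302. The PNT approximation gives 10681/ln(10681) ≈ 10681/9.27622 ≈ 1151.44. Relative error (π(x) − x/ln(x)) / π(x) ≈ 11.56%; the approximation is known to undercount slightly (Li(x) is a better estimate).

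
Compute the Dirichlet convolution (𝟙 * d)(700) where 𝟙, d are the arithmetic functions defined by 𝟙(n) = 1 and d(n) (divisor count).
(𝟙 * d)(700) = 108

Divisors of 700: [1, 2, 4, 5, 7, 10, 14, 20, 25, 28, 35, 50, 70, 100, 140, 175, 350, 700]. For each d | 700:
  d = 1: 𝟙(1) · d(700/1) = 1 · 18 = 18
  d = 2: 𝟙(2) · d(700/2) = 1 · 12 = 12
  d = 4: 𝟙(4) · d(700/4) = 1 · 6 = 6
  d = 5: 𝟙(5) · d(700/5) = 1 · 12 = 12
  d = 7: 𝟙(7) · d(700/7) = 1 · 9 = 9
  d = 10: 𝟙(10) · d(700/10) = 1 · 8 = 8
  d = 14: 𝟙(14) · d(700/14) = 1 · 6 = 6
  d = 20: 𝟙(20) · d(700/20) = 1 · 4 = 4
  d = 25: 𝟙(25) · d(700/25) = 1 · 6 = 6
  d = 28: 𝟙(28) · d(700/28) = 1 · 3 = 3
  d = 35: 𝟙(35) · d(700/35) = 1 · 6 = 6
  d = 50: 𝟙(50) · d(700/50) = 1 · 4 = 4
  d = 70: 𝟙(70) · d(700/70) = 1 · 4 = 4
  d = 100: 𝟙(100) · d(700/100) = 1 · 2 = 2
  d = 140: 𝟙(140) · d(700/140) = 1 · 2 = 2
  d = 175: 𝟙(175) · d(700/175) = 1 · 3 = 3
  d = 350: 𝟙(350) · d(700/350) = 1 · 2 = 2
  d = 700: 𝟙(700) · d(700/700) = 1 · 1 = 1
Summing: (𝟙 * d)(700) = 18 + 12 + 6 + 12 + 9 + 8 + 6 + 4 + 6 + 3 + 6 + 4 + 4 + 2 + 2 + 3 + 2 + 1 = 108.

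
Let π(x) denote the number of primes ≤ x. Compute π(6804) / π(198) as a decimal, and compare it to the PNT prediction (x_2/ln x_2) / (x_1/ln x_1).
π(6804)/π(198) = 876/45 ≈ 19.4667;  PNT prediction ≈ 20.5913.

π(198) = 45 and π(6804) = 876, so π(6804)/π(198) ≈ 19.4667. The PNT-predicted ratio is (6804/ln(6804)) / (198/ln(198)) ≈ 20.5913. The two agree to within a few percent, as expected.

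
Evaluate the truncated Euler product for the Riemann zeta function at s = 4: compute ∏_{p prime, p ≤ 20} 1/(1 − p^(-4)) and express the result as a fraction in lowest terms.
∏ = 7064087752265346803/6526834216796160000

The primes p ≤ 20 are [2, 3, 5, 7, 11, 13, 17, 19]. For each prime, (1 − 1/p^4)^(-1) = p^4 / (p^4 − 1). The product is (1 − 1/2^4)^(-1), (1 − 1/3^4)^(-1), (1 − 1/5^4)^(-1), (1 − 1/7^4)^(-1), (1 − 1/11^4)^(-1), (1 − 1/13^4)^(-1), (1 − 1/17^4)^(-1), (1 − 1/19^4)^(-1) = ∏ p^4 / (p^4 − 1) = 7064087752265346803/6526834216796160000.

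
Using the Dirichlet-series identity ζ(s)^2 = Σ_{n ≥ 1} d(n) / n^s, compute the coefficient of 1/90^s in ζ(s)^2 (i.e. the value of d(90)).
d(90) = 12

ζ(s)^2 = (Σ 1/m^s)(Σ 1/k^s). The coefficient of 1/n^s in the product is the number of ordered pairs (m, k) with mk = n, which equals d(n). For n = 90, divisors are [1, 2, 3, 5, 6, 9, 10, 15, 18, 30, 45, 90], so d(90) = 12.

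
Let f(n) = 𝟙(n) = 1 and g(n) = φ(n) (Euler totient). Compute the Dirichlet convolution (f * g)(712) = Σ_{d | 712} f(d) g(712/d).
(𝟙 * φ)(712) = 712

Divisors of 712: [1, 2, 4, 8, 89, 178, 356, 712]. For each d | 712:
  d = 1: 𝟙(1) · φ(712/1) = 1 · 352 = 352
  d = 2: 𝟙(2) · φ(712/2) = 1 · 176 = 176
  d = 4: 𝟙(4) · φ(712/4) = 1 · 88 = 88
  d = 8: 𝟙(8) · φ(712/8) = 1 · 88 = 88
  d = 89: 𝟙(89) · φ(712/89) = 1 · 4 = 4
  d = 178: 𝟙(178) · φ(712/178) = 1 · 2 = 2
  d = 356: 𝟙(356) · φ(712/356) = 1 · 1 = 1
  d = 712: 𝟙(712) · φ(712/712) = 1 · 1 = 1
Summing: (𝟙 * φ)(712) = 352 + 176 + 88 + 88 + 4 + 2 + 1 + 1 = 712.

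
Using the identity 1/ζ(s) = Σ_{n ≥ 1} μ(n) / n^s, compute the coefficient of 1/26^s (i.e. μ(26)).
μ(26) = 1

Factor n = 26 = 2 · 13. μ(n) = 0 if any exponent ≥ 2 (not squarefree); otherwise μ(n) = (−1)^{ω(n)} where ω(n) is the number of distinct prime factors. Applying: μ(26) = 1.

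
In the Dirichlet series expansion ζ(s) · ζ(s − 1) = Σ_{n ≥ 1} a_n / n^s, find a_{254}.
σ(254) = 384

In the product (Σ m^0/m^s)(Σ k / k^s) = Σ (Σ_{d | n} d) / n^s, the coefficient of 1/n^s is σ(n) = Σ_{d | n} d. For n = 254, divisors are [1, 2, 127, 254]; summing: σ(254) = 384.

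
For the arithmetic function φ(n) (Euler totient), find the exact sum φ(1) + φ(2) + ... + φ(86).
Σ_{n ≤ 86} φ(n) = 2272

Compute φ(n) for each 1 ≤ n ≤ 86: φ(1) = 1, φ(2) = 1, φ(3) = 2, φ(4) = 2, φ(5) = 4, φ(6) = 2, φ(7) = 6, φ(8) = 4, φ(9) = 6, φ(10) = 4, φ(11) = 10, φ(12) = 4, φ(13) = 12, φ(14) = 6, φ(15) = 8, φ(16) = 8, φ(17) = 16, φ(18) = 6, φ(19) = 18, φ(20) = 8, φ(21) = 12, φ(22) = 10, φ(23) = 22, φ(24) = 8, φ(25) = 20, φ(26) = 12, φ(27) = 18, φ(28) = 12, φ(29) = 28, φ(30) = 8, φ(31) = 30, φ(32) = 16, φ(33) = 20, φ(34) = 16, φ(35) = 24, φ(36) = 12, φ(37) = 36, φ(38) = 18, φ(39) = 24, φ(40) = 16, φ(41) = 40, φ(42) = 12, φ(43) = 42, φ(44) = 20, φ(45) = 24, φ(46) = 22, φ(47) = 46, φ(48) = 16, φ(49) = 42, φ(50) = 20, φ(51) = 32, φ(52) = 24, φ(53) = 52, φ(54) = 18, φ(55) = 40, φ(56) = 24, φ(57) = 36, φ(58) = 28, φ(59) = 58, φ(60) = 16, φ(61) = 60, φ(62) = 30, φ(63) = 36, φ(64) = 32, φ(65) = 48, φ(66) = 20, φ(67) = 66, φ(68) = 32, φ(69) = 44, φ(70) = 24, φ(71) = 70, φ(72) = 24, φ(73) = 72, φ(74) = 36, φ(75) = 40, φ(76) = 36, φ(77) = 60, φ(78) = 24, φ(79) = 78, φ(80) = 32, φ(81) = 54, φ(82) = 40, φ(83) = 82, φ(84) = 24, φ(85) = 64, φ(86) = 42. Summing all 86 values: 2272. (Average order: Σ_{n ≤ x} φ(n) ~ (3/π²) x². For x = 86, (3/π²)·86² ≈ 2248.11.)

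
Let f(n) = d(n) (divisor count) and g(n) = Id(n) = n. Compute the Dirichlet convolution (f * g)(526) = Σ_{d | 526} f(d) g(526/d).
(d * Id)(526) = 1060

Divisors of 526: [1, 2, 263, 526]. For each d | 526:
  d = 1: d(1) · Id(526/1) = 1 · 526 = 526
  d = 2: d(2) · Id(526/2) = 2 · 263 = 526
  d = 263: d(263) · Id(526/263) = 2 · 2 = 4
  d = 526: d(526) · Id(526/526) = 4 · 1 = 4
Summing: (d * Id)(526) = 526 + 526 + 4 + 4 = 1060.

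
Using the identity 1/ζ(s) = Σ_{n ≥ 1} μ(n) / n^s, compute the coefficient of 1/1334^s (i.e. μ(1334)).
μ(1334) = -1

Factor n = 1334 = 2 · 23 · 29. μ(n) = 0 if any exponent ≥ 2 (not squarefree); otherwise μ(n) = (−1)^{ω(n)} where ω(n) is the number of distinct prime factors. Applying: μ(1334) = -1.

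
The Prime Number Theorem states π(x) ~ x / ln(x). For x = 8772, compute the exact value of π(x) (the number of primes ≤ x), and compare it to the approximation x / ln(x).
π(8772) = 1093;  x/ln(x) ≈ 966.15;  relative error ≈ 11.61%.

Directly count primes up to 8772: π(8772) = 1093. The PNT approximation gives 8772/ln(8772) ≈ 8772/9.07932 ≈ 966.15. Relative error (π(x) − x/ln(x)) / π(x) ≈ 11.61%; the approximation is known to undercount slightly (Li(x) is a better estimate).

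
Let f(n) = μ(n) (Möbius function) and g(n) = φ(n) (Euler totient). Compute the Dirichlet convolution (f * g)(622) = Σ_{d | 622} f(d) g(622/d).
(μ * φ)(622) = 0

Divisors of 622: [1, 2, 311, 622]. For each d | 622:
  d = 1: μ(1) · φ(622/1) = 1 · 310 = 310
  d = 2: μ(2) · φ(622/2) = -1 · 310 = -310
  d = 311: μ(311) · φ(622/311) = -1 · 1 = -1
  d = 622: μ(622) · φ(622/622) = 1 · 1 = 1
Summing: (μ * φ)(622) = 310 + -310 + -1 + 1 = 0.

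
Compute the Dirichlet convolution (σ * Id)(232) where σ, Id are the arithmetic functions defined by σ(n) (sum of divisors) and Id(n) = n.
(σ * Id)(232) = 2891

Divisors of 232: [1, 2, 4, 8, 29, 58, 116, 232]. For each d | 232:
  d = 1: σ(1) · Id(232/1) = 1 · 232 = 232
  d = 2: σ(2) · Id(232/2) = 3 · 116 = 348
  d = 4: σ(4) · Id(232/4) = 7 · 58 = 406
  d = 8: σ(8) · Id(232/8) = 15 · 29 = 435
  d = 29: σ(29) · Id(232/29) = 30 · 8 = 240
  d = 58: σ(58) · Id(232/58) = 90 · 4 = 360
  d = 116: σ(116) · Id(232/116) = 210 · 2 = 420
  d = 232: σ(232) · Id(232/232) = 450 · 1 = 450
Summing: (σ * Id)(232) = 232 + 348 + 406 + 435 + 240 + 360 + 420 + 450 = 2891.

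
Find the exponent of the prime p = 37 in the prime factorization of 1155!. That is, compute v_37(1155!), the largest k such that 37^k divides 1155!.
v_37(1155!) = 31

Legendre's formula: v_p(n!) = Σ_{k ≥ 1} ⌊n / p^k⌋. For p = 37, n = 1155, the terms are:
  ⌊1155/37^1⌋ = ⌊1155/37⌋ = 31
(the next term ⌊1155/37^2⌋ = 0, terminating the sum). Summing: v_37(1155!) = 31 = 31.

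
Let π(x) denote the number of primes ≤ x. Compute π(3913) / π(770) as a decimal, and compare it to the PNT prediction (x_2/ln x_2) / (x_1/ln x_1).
π(3913)/π(770) = 541/136 ≈ 3.9779;  PNT prediction ≈ 4.0831.

π(770) = 136 and π(3913) = 541, so π(3913)/π(770) ≈ 3.9779. The PNT-predicted ratio is (3913/ln(3913)) / (770/ln(770)) ≈ 4.0831. The two agree to within a few percent, as expected.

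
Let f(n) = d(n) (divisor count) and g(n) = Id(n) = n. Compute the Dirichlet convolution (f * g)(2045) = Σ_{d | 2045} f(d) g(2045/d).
(d * Id)(2045) = 2877

Divisors of 2045: [1, 5, 409, 2045]. For each d | 2045:
  d = 1: d(1) · Id(2045/1) = 1 · 2045 = 2045
  d = 5: d(5) · Id(2045/5) = 2 · 409 = 818
  d = 409: d(409) · Id(2045/409) = 2 · 5 = 10
  d = 2045: d(2045) · Id(2045/2045) = 4 · 1 = 4
Summing: (d * Id)(2045) = 2045 + 818 + 10 + 4 = 2877.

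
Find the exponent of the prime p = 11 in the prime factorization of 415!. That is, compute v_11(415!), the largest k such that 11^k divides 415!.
v_11(415!) = 40

Legendre's formula: v_p(n!) = Σ_{k ≥ 1} ⌊n / p^k⌋. For p = 11, n = 415, the terms are:
  ⌊415/11^1⌋ = ⌊415/11⌋ = 37
  ⌊415/11^2⌋ = ⌊415/121⌋ = 3
(the next term ⌊415/11^3⌋ = 0, terminating the sum). Summing: v_11(415!) = 37 + 3 = 40.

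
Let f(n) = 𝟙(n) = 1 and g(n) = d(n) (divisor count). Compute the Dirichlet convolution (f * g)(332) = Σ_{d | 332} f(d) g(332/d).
(𝟙 * d)(332) = 18

Divisors of 332: [1, 2, 4, 83, 166, 332]. For each d | 332:
  d = 1: 𝟙(1) · d(332/1) = 1 · 6 = 6
  d = 2: 𝟙(2) · d(332/2) = 1 · 4 = 4
  d = 4: 𝟙(4) · d(332/4) = 1 · 2 = 2
  d = 83: 𝟙(83) · d(332/83) = 1 · 3 = 3
  d = 166: 𝟙(166) · d(332/166) = 1 · 2 = 2
  d = 332: 𝟙(332) · d(332/332) = 1 · 1 = 1
Summing: (𝟙 * d)(332) = 6 + 4 + 2 + 3 + 2 + 1 = 18.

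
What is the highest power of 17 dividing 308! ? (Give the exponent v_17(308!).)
v_17(308!) = 19

Legendre's formula: v_p(n!) = Σ_{k ≥ 1} ⌊n / p^k⌋. For p = 17, n = 308, the terms are:
  ⌊308/17^1⌋ = ⌊308/17⌋ = 18
  ⌊308/17^2⌋ = ⌊308/289⌋ = 1
(the next term ⌊308/17^3⌋ = 0, terminating the sum). Summing: v_17(308!) = 18 + 1 = 19.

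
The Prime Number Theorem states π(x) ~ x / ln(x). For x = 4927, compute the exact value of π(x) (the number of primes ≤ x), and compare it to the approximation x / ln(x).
π(4927) = 657;  x/ln(x) ≈ 579.48;  relative error ≈ 11.80%.

Directly count primes up to 4927: π(4927) = 657. The PNT approximation gives 4927/ln(4927) ≈ 4927/8.50249 ≈ 579.48. Relative error (π(x) − x/ln(x)) / π(x) ≈ 11.80%; the approximation is known to undercount slightly (Li(x) is a better estimate).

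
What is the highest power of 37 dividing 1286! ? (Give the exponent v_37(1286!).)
v_37(1286!) = 34

Legendre's formula: v_p(n!) = Σ_{k ≥ 1} ⌊n / p^k⌋. For p = 37, n = 1286, the terms are:
  ⌊1286/37^1⌋ = ⌊1286/37⌋ = 34
(the next term ⌊1286/37^2⌋ = 0, terminating the sum). Summing: v_37(1286!) = 34 = 34.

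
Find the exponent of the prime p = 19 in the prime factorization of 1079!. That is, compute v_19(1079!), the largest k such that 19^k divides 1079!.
v_19(1079!) = 58

Legendre's formula: v_p(n!) = Σ_{k ≥ 1} ⌊n / p^k⌋. For p = 19, n = 1079, the terms are:
  ⌊1079/19^1⌋ = ⌊1079/19⌋ = 56
  ⌊1079/19^2⌋ = ⌊1079/361⌋ = 2
(the next term ⌊1079/19^3⌋ = 0, terminating the sum). Summing: v_19(1079!) = 56 + 2 = 58.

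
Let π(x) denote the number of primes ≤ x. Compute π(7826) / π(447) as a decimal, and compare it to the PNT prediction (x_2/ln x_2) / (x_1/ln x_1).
π(7826)/π(447) = 989/86 ≈ 11.5000;  PNT prediction ≈ 11.9175.

π(447) = 86 and π(7826) = 989, so π(7826)/π(447) ≈ 11.5000. The PNT-predicted ratio is (7826/ln(7826)) / (447/ln(447)) ≈ 11.9175. The two agree to within a few percent, as expected.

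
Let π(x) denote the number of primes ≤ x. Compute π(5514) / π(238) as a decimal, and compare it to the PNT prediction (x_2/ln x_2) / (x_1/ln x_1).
π(5514)/π(238) = 728/51 ≈ 14.2745;  PNT prediction ≈ 14.7163.

π(238) = 51 and π(5514) = 728, so π(5514)/π(238) ≈ 14.2745. The PNT-predicted ratio is (5514/ln(5514)) / (238/ln(238)) ≈ 14.7163. The two agree to within a few percent, as expected.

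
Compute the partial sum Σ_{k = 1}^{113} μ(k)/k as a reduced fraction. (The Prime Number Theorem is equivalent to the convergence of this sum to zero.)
Σ μ(k)/k = -116611872191453221503941654091901560637733903/4515722091488229684020743755934808927610669570

Values of μ(k) for 1 ≤ k ≤ 113: μ(1) = 1, μ(2) = -1, μ(3) = -1, μ(5) = -1, μ(6) = 1, μ(7) = -1, μ(10) = 1, μ(11) = -1, μ(13) = -1, μ(14) = 1, μ(15) = 1, μ(17) = -1, μ(19) = -1, μ(21) = 1, μ(22) = 1, μ(23) = -1, μ(26) = 1, μ(29) = -1, μ(30) = -1, μ(31) = -1, μ(33) = 1, μ(34) = 1, μ(35) = 1, μ(37) = -1, μ(38) = 1, μ(39) = 1, μ(41) = -1, μ(42) = -1, μ(43) = -1, μ(46) = 1, μ(47) = -1, μ(51) = 1, μ(53) = -1, μ(55) = 1, μ(57) = 1, μ(58) = 1, μ(59) = -1, μ(61) = -1, μ(62) = 1, μ(65) = 1, μ(66) = -1, μ(67) = -1, μ(69) = 1, μ(70) = -1, μ(71) = -1, μ(73) = -1, μ(74) = 1, μ(77) = 1, μ(78) = -1, μ(79) = -1, μ(82) = 1, μ(83) = -1, μ(85) = 1, μ(86) = 1, μ(87) = 1, μ(89) = -1, μ(91) = 1, μ(93) = 1, μ(94) = 1, μ(95) = 1, μ(97) = -1, μ(101) = -1, μ(102) = -1, μ(103) = -1, μ(105) = -1, μ(106) = 1, μ(107) = -1, μ(109) = -1, μ(110) = -1, μ(111) = 1, μ(113) = -1, with μ = 0 on non-squarefree integers. Summing μ(k)/k for k where μ(k) ≠ 0 gives -116611872191453221503941654091901560637733903/4515722091488229684020743755934808927610669570 ≈ -0.0258. (PNT ⟺ this sum → 0 as n → ∞.)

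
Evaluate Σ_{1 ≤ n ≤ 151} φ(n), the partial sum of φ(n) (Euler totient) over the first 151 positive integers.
Σ_{n ≤ 151} φ(n) = 7008

Compute φ(n) for each 1 ≤ n ≤ 151: φ(1) = 1, φ(2) = 1, φ(3) = 2, φ(4) = 2, φ(5) = 4, φ(6) = 2, φ(7) = 6, φ(8) = 4, φ(9) = 6, φ(10) = 4, φ(11) = 10, φ(12) = 4, φ(13) = 12, φ(14) = 6, φ(15) = 8, φ(16) = 8, φ(17) = 16, φ(18) = 6, φ(19) = 18, φ(20) = 8, φ(21) = 12, φ(22) = 10, φ(23) = 22, φ(24) = 8, φ(25) = 20, φ(26) = 12, φ(27) = 18, φ(28) = 12, φ(29) = 28, φ(30) = 8, φ(31) = 30, φ(32) = 16, φ(33) = 20, φ(34) = 16, φ(35) = 24, φ(36) = 12, φ(37) = 36, φ(38) = 18, φ(39) = 24, φ(40) = 16, φ(41) = 40, φ(42) = 12, φ(43) = 42, φ(44) = 20, φ(45) = 24, φ(46) = 22, φ(47) = 46, φ(48) = 16, φ(49) = 42, φ(50) = 20, φ(51) = 32, φ(52) = 24, φ(53) = 52, φ(54) = 18, φ(55) = 40, φ(56) = 24, φ(57) = 36, φ(58) = 28, φ(59) = 58, φ(60) = 16, φ(61) = 60, φ(62) = 30, φ(63) = 36, φ(64) = 32, φ(65) = 48, φ(66) = 20, φ(67) = 66, φ(68) = 32, φ(69) = 44, φ(70) = 24, φ(71) = 70, φ(72) = 24, φ(73) = 72, φ(74) = 36, φ(75) = 40, φ(76) = 36, φ(77) = 60, φ(78) = 24, φ(79) = 78, φ(80) = 32, φ(81) = 54, φ(82) = 40, φ(83) = 82, φ(84) = 24, φ(85) = 64, φ(86) = 42, φ(87) = 56, φ(88) = 40, φ(89) = 88, φ(90) = 24, φ(91) = 72, φ(92) = 44, φ(93) = 60, φ(94) = 46, φ(95) = 72, φ(96) = 32, φ(97) = 96, φ(98) = 42, φ(99) = 60, φ(100) = 40, φ(101) = 100, φ(102) = 32, φ(103) = 102, φ(104) = 48, φ(105) = 48, φ(106) = 52, φ(107) = 106, φ(108) = 36, φ(109) = 108, φ(110) = 40, φ(111) = 72, φ(112) = 48, φ(113) = 112, φ(114) = 36, φ(115) = 88, φ(116) = 56, φ(117) = 72, φ(118) = 58, φ(119) = 96, φ(120) = 32, φ(121) = 110, φ(122) = 60, φ(123) = 80, φ(124) = 60, φ(125) = 100, φ(126) = 36, φ(127) = 126, φ(128) = 64, φ(129) = 84, φ(130) = 48, φ(131) = 130, φ(132) = 40, φ(133) = 108, φ(134) = 66, φ(135) = 72, φ(136) = 64, φ(137) = 136, φ(138) = 44, φ(139) = 138, φ(140) = 48, φ(141) = 92, φ(142) = 70, φ(143) = 120, φ(144) = 48, φ(145) = 112, φ(146) = 72, φ(147) = 84, φ(148) = 72, φ(149) = 148, φ(150) = 40, φ(151) = 150. Summing all 151 values: 7008. (Average order: Σ_{n ≤ x} φ(n) ~ (3/π²) x². For x = 151, (3/π²)·151² ≈ 6930.67.)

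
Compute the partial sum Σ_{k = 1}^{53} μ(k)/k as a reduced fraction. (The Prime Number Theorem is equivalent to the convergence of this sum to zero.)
Σ μ(k)/k = -214765271462202733/10863052825730014910

Values of μ(k) for 1 ≤ k ≤ 53: μ(1) = 1, μ(2) = -1, μ(3) = -1, μ(5) = -1, μ(6) = 1, μ(7) = -1, μ(10) = 1, μ(11) = -1, μ(13) = -1, μ(14) = 1, μ(15) = 1, μ(17) = -1, μ(19) = -1, μ(21) = 1, μ(22) = 1, μ(23) = -1, μ(26) = 1, μ(29) = -1, μ(30) = -1, μ(31) = -1, μ(33) = 1, μ(34) = 1, μ(35) = 1, μ(37) = -1, μ(38) = 1, μ(39) = 1, μ(41) = -1, μ(42) = -1, μ(43) = -1, μ(46) = 1, μ(47) = -1, μ(51) = 1, μ(53) = -1, with μ = 0 on non-squarefree integers. Summing μ(k)/k for k where μ(k) ≠ 0 gives -214765271462202733/10863052825730014910 ≈ -0.0198. (PNT ⟺ this sum → 0 as n → ∞.)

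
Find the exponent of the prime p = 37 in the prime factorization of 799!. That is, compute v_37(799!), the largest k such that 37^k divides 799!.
v_37(799!) = 21

Legendre's formula: v_p(n!) = Σ_{k ≥ 1} ⌊n / p^k⌋. For p = 37, n = 799, the terms are:
  ⌊799/37^1⌋ = ⌊799/37⌋ = 21
(the next term ⌊799/37^2⌋ = 0, terminating the sum). Summing: v_37(799!) = 21 = 21.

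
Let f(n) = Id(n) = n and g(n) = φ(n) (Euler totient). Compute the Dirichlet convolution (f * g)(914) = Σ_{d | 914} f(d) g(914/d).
(Id * φ)(914) = 2739

Divisors of 914: [1, 2, 457, 914]. For each d | 914:
  d = 1: Id(1) · φ(914/1) = 1 · 456 = 456
  d = 2: Id(2) · φ(914/2) = 2 · 456 = 912
  d = 457: Id(457) · φ(914/457) = 457 · 1 = 457
  d = 914: Id(914) · φ(914/914) = 914 · 1 = 914
Summing: (Id * φ)(914) = 456 + 912 + 457 + 914 = 2739.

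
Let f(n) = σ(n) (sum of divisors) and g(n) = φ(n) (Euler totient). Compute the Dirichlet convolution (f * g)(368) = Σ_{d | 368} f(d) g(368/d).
(σ * φ)(368) = 3680

Divisors of 368: [1, 2, 4, 8, 16, 23, 46, 92, 184, 368]. For each d | 368:
  d = 1: σ(1) · φ(368/1) = 1 · 176 = 176
  d = 2: σ(2) · φ(368/2) = 3 · 88 = 264
  d = 4: σ(4) · φ(368/4) = 7 · 44 = 308
  d = 8: σ(8) · φ(368/8) = 15 · 22 = 330
  d = 16: σ(16) · φ(368/16) = 31 · 22 = 682
  d = 23: σ(23) · φ(368/23) = 24 · 8 = 192
  d = 46: σ(46) · φ(368/46) = 72 · 4 = 288
  d = 92: σ(92) · φ(368/92) = 168 · 2 = 336
  d = 184: σ(184) · φ(368/184) = 360 · 1 = 360
  d = 368: σ(368) · φ(368/368) = 744 · 1 = 744
Summing: (σ * φ)(368) = 176 + 264 + 308 + 330 + 682 + 192 + 288 + 336 + 360 + 744 = 3680.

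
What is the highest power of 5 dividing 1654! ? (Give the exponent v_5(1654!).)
v_5(1654!) = 411

Legendre's formula: v_p(n!) = Σ_{k ≥ 1} ⌊n / p^k⌋. For p = 5, n = 1654, the terms are:
  ⌊1654/5^1⌋ = ⌊1654/5⌋ = 330
  ⌊1654/5^2⌋ = ⌊1654/25⌋ = 66
  ⌊1654/5^3⌋ = ⌊1654/125⌋ = 13
  ⌊1654/5^4⌋ = ⌊1654/625⌋ = 2
(the next term ⌊1654/5^5⌋ = 0, terminating the sum). Summing: v_5(1654!) = 330 + 66 + 13 + 2 = 411.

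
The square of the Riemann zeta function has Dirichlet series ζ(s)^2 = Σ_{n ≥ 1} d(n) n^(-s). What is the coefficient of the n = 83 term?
d(83) = 2

ζ(s)^2 = (Σ 1/m^s)(Σ 1/k^s). The coefficient of 1/n^s in the product is the number of ordered pairs (m, k) with mk = n, which equals d(n). For n = 83, divisors are [1, 83], so d(83) = 2.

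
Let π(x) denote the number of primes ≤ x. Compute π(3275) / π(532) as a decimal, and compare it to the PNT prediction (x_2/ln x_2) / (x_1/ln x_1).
π(3275)/π(532) = 462/99 ≈ 4.6667;  PNT prediction ≈ 4.7738.

π(532) = 99 and π(3275) = 462, so π(3275)/π(532) ≈ 4.6667. The PNT-predicted ratio is (3275/ln(3275)) / (532/ln(532)) ≈ 4.7738. The two agree to within a few percent, as expected.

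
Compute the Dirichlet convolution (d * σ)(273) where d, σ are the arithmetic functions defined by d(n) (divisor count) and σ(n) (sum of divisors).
(d * σ)(273) = 960

Divisors of 273: [1, 3, 7, 13, 21, 39, 91, 273]. For each d | 273:
  d = 1: d(1) · σ(273/1) = 1 · 448 = 448
  d = 3: d(3) · σ(273/3) = 2 · 112 = 224
  d = 7: d(7) · σ(273/7) = 2 · 56 = 112
  d = 13: d(13) · σ(273/13) = 2 · 32 = 64
  d = 21: d(21) · σ(273/21) = 4 · 14 = 56
  d = 39: d(39) · σ(273/39) = 4 · 8 = 32
  d = 91: d(91) · σ(273/91) = 4 · 4 = 16
  d = 273: d(273) · σ(273/273) = 8 · 1 = 8
Summing: (d * σ)(273) = 448 + 224 + 112 + 64 + 56 + 32 + 16 + 8 = 960.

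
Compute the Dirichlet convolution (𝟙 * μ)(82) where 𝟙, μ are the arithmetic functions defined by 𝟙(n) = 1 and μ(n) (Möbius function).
(𝟙 * μ)(82) = 0

Divisors of 82: [1, 2, 41, 82]. For each d | 82:
  d = 1: 𝟙(1) · μ(82/1) = 1 · 1 = 1
  d = 2: 𝟙(2) · μ(82/2) = 1 · -1 = -1
  d = 41: 𝟙(41) · μ(82/41) = 1 · -1 = -1
  d = 82: 𝟙(82) · μ(82/82) = 1 · 1 = 1
Summing: (𝟙 * μ)(82) = 1 + -1 + -1 + 1 = 0.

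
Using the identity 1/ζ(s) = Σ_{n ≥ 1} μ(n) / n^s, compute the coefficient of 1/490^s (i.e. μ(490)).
μ(490) = 0

Factor n = 490 = 2 · 5 · 7^2. μ(n) = 0 if any exponent ≥ 2 (not squarefree); otherwise μ(n) = (−1)^{ω(n)} where ω(n) is the number of distinct prime factors. Applying: μ(490) = 0.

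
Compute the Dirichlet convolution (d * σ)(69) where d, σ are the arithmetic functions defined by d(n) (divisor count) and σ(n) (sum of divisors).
(d * σ)(69) = 156

Divisors of 69: [1, 3, 23, 69]. For each d | 69:
  d = 1: d(1) · σ(69/1) = 1 · 96 = 96
  d = 3: d(3) · σ(69/3) = 2 · 24 = 48
  d = 23: d(23) · σ(69/23) = 2 · 4 = 8
  d = 69: d(69) · σ(69/69) = 4 · 1 = 4
Summing: (d * σ)(69) = 96 + 48 + 8 + 4 = 156.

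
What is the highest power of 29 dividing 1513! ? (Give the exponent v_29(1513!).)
v_29(1513!) = 53

Legendre's formula: v_p(n!) = Σ_{k ≥ 1} ⌊n / p^k⌋. For p = 29, n = 1513, the terms are:
  ⌊1513/29^1⌋ = ⌊1513/29⌋ = 52
  ⌊1513/29^2⌋ = ⌊1513/841⌋ = 1
(the next term ⌊1513/29^3⌋ = 0, terminating the sum). Summing: v_29(1513!) = 52 + 1 = 53.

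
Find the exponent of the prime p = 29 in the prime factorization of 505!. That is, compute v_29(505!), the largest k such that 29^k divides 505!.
v_29(505!) = 17

Legendre's formula: v_p(n!) = Σ_{k ≥ 1} ⌊n / p^k⌋. For p = 29, n = 505, the terms are:
  ⌊505/29^1⌋ = ⌊505/29⌋ = 17
(the next term ⌊505/29^2⌋ = 0, terminating the sum). Summing: v_29(505!) = 17 = 17.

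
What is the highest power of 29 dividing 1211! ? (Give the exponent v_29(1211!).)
v_29(1211!) = 42

Legendre's formula: v_p(n!) = Σ_{k ≥ 1} ⌊n / p^k⌋. For p = 29, n = 1211, the terms are:
  ⌊1211/29^1⌋ = ⌊1211/29⌋ = 41
  ⌊1211/29^2⌋ = ⌊1211/841⌋ = 1
(the next term ⌊1211/29^3⌋ = 0, terminating the sum). Summing: v_29(1211!) = 41 + 1 = 42.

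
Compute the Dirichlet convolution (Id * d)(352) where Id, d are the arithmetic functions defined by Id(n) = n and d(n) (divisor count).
(Id * d)(352) = 1560

Divisors of 352: [1, 2, 4, 8, 11, 16, 22, 32, 44, 88, 176, 352]. For each d | 352:
  d = 1: Id(1) · d(352/1) = 1 · 12 = 12
  d = 2: Id(2) · d(352/2) = 2 · 10 = 20
  d = 4: Id(4) · d(352/4) = 4 · 8 = 32
  d = 8: Id(8) · d(352/8) = 8 · 6 = 48
  d = 11: Id(11) · d(352/11) = 11 · 6 = 66
  d = 16: Id(16) · d(352/16) = 16 · 4 = 64
  d = 22: Id(22) · d(352/22) = 22 · 5 = 110
  d = 32: Id(32) · d(352/32) = 32 · 2 = 64
  d = 44: Id(44) · d(352/44) = 44 · 4 = 176
  d = 88: Id(88) · d(352/88) = 88 · 3 = 264
  d = 176: Id(176) · d(352/176) = 176 · 2 = 352
  d = 352: Id(352) · d(352/352) = 352 · 1 = 352
Summing: (Id * d)(352) = 12 + 20 + 32 + 48 + 66 + 64 + 110 + 64 + 176 + 264 + 352 + 352 = 1560.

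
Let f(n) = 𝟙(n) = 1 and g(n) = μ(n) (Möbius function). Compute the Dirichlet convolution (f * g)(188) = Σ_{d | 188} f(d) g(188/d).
(𝟙 * μ)(188) = 0

Divisors of 188: [1, 2, 4, 47, 94, 188]. For each d | 188:
  d = 1: 𝟙(1) · μ(188/1) = 1 · 0 = 0
  d = 2: 𝟙(2) · μ(188/2) = 1 · 1 = 1
  d = 4: 𝟙(4) · μ(188/4) = 1 · -1 = -1
  d = 47: 𝟙(47) · μ(188/47) = 1 · 0 = 0
  d = 94: 𝟙(94) · μ(188/94) = 1 · -1 = -1
  d = 188: 𝟙(188) · μ(188/188) = 1 · 1 = 1
Summing: (𝟙 * μ)(188) = 0 + 1 + -1 + 0 + -1 + 1 = 0.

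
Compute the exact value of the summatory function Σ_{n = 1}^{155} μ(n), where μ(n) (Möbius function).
Σ_{n ≤ 155} μ(n) = -1

Compute μ(n) for each 1 ≤ n ≤ 155: μ(1) = 1, μ(2) = -1, μ(3) = -1, μ(4) = 0, μ(5) = -1, μ(6) = 1, μ(7) = -1, μ(8) = 0, μ(9) = 0, μ(10) = 1, μ(11) = -1, μ(12) = 0, μ(13) = -1, μ(14) = 1, μ(15) = 1, μ(16) = 0, μ(17) = -1, μ(18) = 0, μ(19) = -1, μ(20) = 0, μ(21) = 1, μ(22) = 1, μ(23) = -1, μ(24) = 0, μ(25) = 0, μ(26) = 1, μ(27) = 0, μ(28) = 0, μ(29) = -1, μ(30) = -1, μ(31) = -1, μ(32) = 0, μ(33) = 1, μ(34) = 1, μ(35) = 1, μ(36) = 0, μ(37) = -1, μ(38) = 1, μ(39) = 1, μ(40) = 0, μ(41) = -1, μ(42) = -1, μ(43) = -1, μ(44) = 0, μ(45) = 0, μ(46) = 1, μ(47) = -1, μ(48) = 0, μ(49) = 0, μ(50) = 0, μ(51) = 1, μ(52) = 0, μ(53) = -1, μ(54) = 0, μ(55) = 1, μ(56) = 0, μ(57) = 1, μ(58) = 1, μ(59) = -1, μ(60) = 0, μ(61) = -1, μ(62) = 1, μ(63) = 0, μ(64) = 0, μ(65) = 1, μ(66) = -1, μ(67) = -1, μ(68) = 0, μ(69) = 1, μ(70) = -1, μ(71) = -1, μ(72) = 0, μ(73) = -1, μ(74) = 1, μ(75) = 0, μ(76) = 0, μ(77) = 1, μ(78) = -1, μ(79) = -1, μ(80) = 0, μ(81) = 0, μ(82) = 1, μ(83) = -1, μ(84) = 0, μ(85) = 1, μ(86) = 1, μ(87) = 1, μ(88) = 0, μ(89) = -1, μ(90) = 0, μ(91) = 1, μ(92) = 0, μ(93) = 1, μ(94) = 1, μ(95) = 1, μ(96) = 0, μ(97) = -1, μ(98) = 0, μ(99) = 0, μ(100) = 0, μ(101) = -1, μ(102) = -1, μ(103) = -1, μ(104) = 0, μ(105) = -1, μ(106) = 1, μ(107) = -1, μ(108) = 0, μ(109) = -1, μ(110) = -1, μ(111) = 1, μ(112) = 0, μ(113) = -1, μ(114) = -1, μ(115) = 1, μ(116) = 0, μ(117) = 0, μ(118) = 1, μ(119) = 1, μ(120) = 0, μ(121) = 0, μ(122) = 1, μ(123) = 1, μ(124) = 0, μ(125) = 0, μ(126) = 0, μ(127) = -1, μ(128) = 0, μ(129) = 1, μ(130) = -1, μ(131) = -1, μ(132) = 0, μ(133) = 1, μ(134) = 1, μ(135) = 0, μ(136) = 0, μ(137) = -1, μ(138) = -1, μ(139) = -1, μ(140) = 0, μ(141) = 1, μ(142) = 1, μ(143) = 1, μ(144) = 0, μ(145) = 1, μ(146) = 1, μ(147) = 0, μ(148) = 0, μ(149) = -1, μ(150) = 0, μ(151) = -1, μ(152) = 0, μ(153) = 0, μ(154) = -1, μ(155) = 1. Summing all 155 values: -1. (Mertens function M(x) = Σ_{n ≤ x} μ(n); on average M(x) should be small (PNT ⟺ M(x) = o(x)).)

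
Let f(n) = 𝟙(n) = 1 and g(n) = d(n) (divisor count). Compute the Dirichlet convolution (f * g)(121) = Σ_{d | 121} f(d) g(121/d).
(𝟙 * d)(121) = 6

Divisors of 121: [1, 11, 121]. For each d | 121:
  d = 1: 𝟙(1) · d(121/1) = 1 · 3 = 3
  d = 11: 𝟙(11) · d(121/11) = 1 · 2 = 2
  d = 121: 𝟙(121) · d(121/121) = 1 · 1 = 1
Summing: (𝟙 * d)(121) = 3 + 2 + 1 = 6.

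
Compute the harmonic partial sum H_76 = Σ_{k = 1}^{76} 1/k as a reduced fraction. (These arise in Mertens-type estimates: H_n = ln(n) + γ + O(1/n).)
H_76 = 672559662384108370412072783887333/136851726813476721146087646859200

Direct summation: H_76 = 1 + 1/2 + ... + 1/76. The least common denominator is lcm(1, ..., 76) = 410555180440430163438262940577600; over this denominator the numerator is 410555180440430163438262940577600 + 205277590220215081719131470288800 + 136851726813476721146087646859200 + 102638795110107540859565735144400 + 82111036088086032687652588115520 + 68425863406738360573043823429600 + 58650740062918594776894705796800 + 51319397555053770429782867572200 + 45617242271158907048695882286400 + 41055518044043016343826294057760 + 37323198221857287585296630961600 + 34212931703369180286521911714800 + 31581167726186935649097149275200 + 29325370031459297388447352898400 + 27370345362695344229217529371840 + 25659698777526885214891433786100 + 24150304731790009614015467092800 + 22808621135579453524347941143200 + 21608167391601587549382260030400 + 20527759022021508171913147028880 + 19550246687639531592298235265600 + 18661599110928643792648315480800 + 17850225236540441888620127851200 + 17106465851684590143260955857400 + 16422207217617206537530517623104 + 15790583863093467824548574637600 + 15205747423719635682898627428800 + 14662685015729648694223676449200 + 14157075187601040118560791054400 + 13685172681347672114608764685920 + 13243715498078392368976223889600 + 12829849388763442607445716893050 + 12441066073952429195098876987200 + 12075152365895004807007733546400 + 11730148012583718955378941159360 + 11404310567789726762173970571600 + 11096085957849463876709809204800 + 10804083695800793774691130015200 + 10527055908728978549699049758400 + 10263879511010754085956573514440 + 10013540986351955205811291233600 + 9775123343819765796149117632800 + 9547794893963492172982859083200 + 9330799555464321896324157740400 + 9123448454231781409739176457280 + 8925112618270220944310063925600 + 8735216605115535392303466820800 + 8553232925842295071630477928700 + 8378677151845513539556386542400 + 8211103608808603268765258811552 + 8050101577263336538005155697600 + 7895291931546733912274287318800 + 7746324159253399310155904539200 + 7602873711859817841449313714400 + 7464639644371457517059326192320 + 7331342507864824347111838224600 + 7202722463867195849794086676800 + 7078537593800520059280395527200 + 6958562380346273956580727806400 + 6842586340673836057304382342960 + 6730412794105412515381359681600 + 6621857749039196184488111944800 + 6516748895879843864099411755200 + 6414924694381721303722858446525 + 6316233545237387129819429855040 + 6220533036976214597549438493600 + 6127689260304927812511387172800 + 6037576182947502403503866773200 + 5950075078846813962873375950400 + 5865074006291859477689470579680 + 5782467330146903710398069585600 + 5702155283894863381086985285800 + 5624043567677125526551547131200 + 5548042978924731938354904602400 + 5474069072539068845843505874368 + 5402041847900396887345565007600 = 2017678987152325111236218351661999, so H_76 = 2017678987152325111236218351661999/410555180440430163438262940577600; reducing by gcd(2017678987152325111236218351661999, 410555180440430163438262940577600) = 3 gives 672559662384108370412072783887333/136851726813476721146087646859200 ≈ 4.91451. (The PNT-adjacent estimate ln(76) + γ ≈ 4.90795 matches within O(1/n).)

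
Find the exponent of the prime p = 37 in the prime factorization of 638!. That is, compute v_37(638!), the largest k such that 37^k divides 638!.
v_37(638!) = 17

Legendre's formula: v_p(n!) = Σ_{k ≥ 1} ⌊n / p^k⌋. For p = 37, n = 638, the terms are:
  ⌊638/37^1⌋ = ⌊638/37⌋ = 17
(the next term ⌊638/37^2⌋ = 0, terminating the sum). Summing: v_37(638!) = 17 = 17.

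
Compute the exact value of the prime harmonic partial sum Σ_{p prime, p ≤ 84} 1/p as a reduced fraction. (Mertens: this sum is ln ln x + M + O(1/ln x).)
Σ 1/p = 475714535349241099037539188841003/267064515689275851355624017992790

π(84) = 23, so the primes ≤ 84 are [2, 3, 5, 7, 11, 13, 17, 19, 23, 29, 31, 37, 41, 43, 47, 53, 59, 61, 67, 71, 73, 79, 83]. Summing 1/p over these primes: 475714535349241099037539188841003/267064515689275851355624017992790 ≈ 1.7813. Mertens estimate ln ln(84) + 0.2615 ≈ 1.7501.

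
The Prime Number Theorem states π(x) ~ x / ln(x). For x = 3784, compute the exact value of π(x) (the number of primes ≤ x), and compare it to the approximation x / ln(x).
π(3784) = 526;  x/ln(x) ≈ 459.30;  relative error ≈ 12.68%.

Directly count primes up to 3784: π(3784) = 526. The PNT approximation gives 3784/ln(3784) ≈ 3784/8.23854 ≈ 459.30. Relative error (π(x) − x/ln(x)) / π(x) ≈ 12.68%; the approximation is known to undercount slightly (Li(x) is a better estimate).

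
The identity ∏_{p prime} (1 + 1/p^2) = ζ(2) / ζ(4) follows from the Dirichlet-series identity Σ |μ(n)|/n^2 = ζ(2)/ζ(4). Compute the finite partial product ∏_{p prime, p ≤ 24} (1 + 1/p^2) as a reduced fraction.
∏ = 3394003400000/2252055594789

The primes p ≤ 24 are [2, 3, 5, 7, 11, 13, 17, 19, 23]. For each, (1 + 1/p^2) = (p^2 + 1)/p^2. Multiplying these fractions over p ∈ [2, 3, 5, 7, 11, 13, 17, 19, 23] gives 3394003400000/2252055594789. (In the limit P → ∞ this tends to ζ(2)/ζ(4).)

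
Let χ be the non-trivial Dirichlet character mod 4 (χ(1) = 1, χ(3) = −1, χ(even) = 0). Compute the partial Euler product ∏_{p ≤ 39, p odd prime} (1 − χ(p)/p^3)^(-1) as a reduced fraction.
∏ = 23039676015771696171729025/23777920687809392849977344

The odd primes p ≤ 39 are [3, 5, 7, 11, 13, 17, 19, 23, 29, 31, 37]. For each, χ(p) = 1 if p ≡ 1 mod 4, χ(p) = −1 if p ≡ 3 mod 4. Taking (1 − χ(p)/p^3)^(-1) = p^3/(p^3 − χ(p)): (1 − (-1)/3^3)^(-1) · (1 − (1)/5^3)^(-1) · (1 − (-1)/7^3)^(-1) · (1 − (-1)/11^3)^(-1) · (1 − (1)/13^3)^(-1) · (1 − (1)/17^3)^(-1) · (1 − (-1)/19^3)^(-1) · (1 − (-1)/23^3)^(-1) · (1 − (1)/29^3)^(-1) · (1 − (-1)/31^3)^(-1) · (1 − (1)/37^3)^(-1) = 23039676015771696171729025/23777920687809392849977344.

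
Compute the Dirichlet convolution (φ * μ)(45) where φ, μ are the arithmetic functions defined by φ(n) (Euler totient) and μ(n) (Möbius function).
(φ * μ)(45) = 12

Divisors of 45: [1, 3, 5, 9, 15, 45]. For each d | 45:
  d = 1: φ(1) · μ(45/1) = 1 · 0 = 0
  d = 3: φ(3) · μ(45/3) = 2 · 1 = 2
  d = 5: φ(5) · μ(45/5) = 4 · 0 = 0
  d = 9: φ(9) · μ(45/9) = 6 · -1 = -6
  d = 15: φ(15) · μ(45/15) = 8 · -1 = -8
  d = 45: φ(45) · μ(45/45) = 24 · 1 = 24
Summing: (φ * μ)(45) = 0 + 2 + 0 + -6 + -8 + 24 = 12.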